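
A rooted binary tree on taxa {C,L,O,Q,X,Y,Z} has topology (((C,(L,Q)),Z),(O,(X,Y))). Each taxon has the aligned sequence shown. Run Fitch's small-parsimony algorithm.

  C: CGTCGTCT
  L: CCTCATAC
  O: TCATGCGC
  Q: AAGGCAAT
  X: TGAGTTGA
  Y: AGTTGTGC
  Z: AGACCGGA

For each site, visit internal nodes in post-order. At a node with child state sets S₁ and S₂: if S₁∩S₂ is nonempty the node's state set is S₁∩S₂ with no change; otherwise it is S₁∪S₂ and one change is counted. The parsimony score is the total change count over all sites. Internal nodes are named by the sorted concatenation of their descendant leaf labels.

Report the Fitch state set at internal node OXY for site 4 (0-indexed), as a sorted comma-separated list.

LQ@0: {C} ∪ {A} = {A,C} (union, +1)
CLQ@0: {C} ∩ {A,C} = {C} (intersection, +0)
CLQZ@0: {C} ∪ {A} = {A,C} (union, +1)
XY@0: {T} ∪ {A} = {A,T} (union, +1)
OXY@0: {T} ∩ {A,T} = {T} (intersection, +0)
CLOQXYZ@0: {A,C} ∪ {T} = {A,C,T} (union, +1)
LQ@1: {C} ∪ {A} = {A,C} (union, +1)
CLQ@1: {G} ∪ {A,C} = {A,C,G} (union, +1)
CLQZ@1: {A,C,G} ∩ {G} = {G} (intersection, +0)
XY@1: {G} ∩ {G} = {G} (intersection, +0)
OXY@1: {C} ∪ {G} = {C,G} (union, +1)
CLOQXYZ@1: {G} ∩ {C,G} = {G} (intersection, +0)
LQ@2: {T} ∪ {G} = {G,T} (union, +1)
CLQ@2: {T} ∩ {G,T} = {T} (intersection, +0)
CLQZ@2: {T} ∪ {A} = {A,T} (union, +1)
XY@2: {A} ∪ {T} = {A,T} (union, +1)
OXY@2: {A} ∩ {A,T} = {A} (intersection, +0)
CLOQXYZ@2: {A,T} ∩ {A} = {A} (intersection, +0)
LQ@3: {C} ∪ {G} = {C,G} (union, +1)
CLQ@3: {C} ∩ {C,G} = {C} (intersection, +0)
CLQZ@3: {C} ∩ {C} = {C} (intersection, +0)
XY@3: {G} ∪ {T} = {G,T} (union, +1)
OXY@3: {T} ∩ {G,T} = {T} (intersection, +0)
CLOQXYZ@3: {C} ∪ {T} = {C,T} (union, +1)
LQ@4: {A} ∪ {C} = {A,C} (union, +1)
CLQ@4: {G} ∪ {A,C} = {A,C,G} (union, +1)
CLQZ@4: {A,C,G} ∩ {C} = {C} (intersection, +0)
XY@4: {T} ∪ {G} = {G,T} (union, +1)
OXY@4: {G} ∩ {G,T} = {G} (intersection, +0)
CLOQXYZ@4: {C} ∪ {G} = {C,G} (union, +1)
LQ@5: {T} ∪ {A} = {A,T} (union, +1)
CLQ@5: {T} ∩ {A,T} = {T} (intersection, +0)
CLQZ@5: {T} ∪ {G} = {G,T} (union, +1)
XY@5: {T} ∩ {T} = {T} (intersection, +0)
OXY@5: {C} ∪ {T} = {C,T} (union, +1)
CLOQXYZ@5: {G,T} ∩ {C,T} = {T} (intersection, +0)
LQ@6: {A} ∩ {A} = {A} (intersection, +0)
CLQ@6: {C} ∪ {A} = {A,C} (union, +1)
CLQZ@6: {A,C} ∪ {G} = {A,C,G} (union, +1)
XY@6: {G} ∩ {G} = {G} (intersection, +0)
OXY@6: {G} ∩ {G} = {G} (intersection, +0)
CLOQXYZ@6: {A,C,G} ∩ {G} = {G} (intersection, +0)
LQ@7: {C} ∪ {T} = {C,T} (union, +1)
CLQ@7: {T} ∩ {C,T} = {T} (intersection, +0)
CLQZ@7: {T} ∪ {A} = {A,T} (union, +1)
XY@7: {A} ∪ {C} = {A,C} (union, +1)
OXY@7: {C} ∩ {A,C} = {C} (intersection, +0)
CLOQXYZ@7: {A,T} ∪ {C} = {A,C,T} (union, +1)
per-site changes: [4, 3, 3, 3, 4, 3, 2, 4]; total = 26

G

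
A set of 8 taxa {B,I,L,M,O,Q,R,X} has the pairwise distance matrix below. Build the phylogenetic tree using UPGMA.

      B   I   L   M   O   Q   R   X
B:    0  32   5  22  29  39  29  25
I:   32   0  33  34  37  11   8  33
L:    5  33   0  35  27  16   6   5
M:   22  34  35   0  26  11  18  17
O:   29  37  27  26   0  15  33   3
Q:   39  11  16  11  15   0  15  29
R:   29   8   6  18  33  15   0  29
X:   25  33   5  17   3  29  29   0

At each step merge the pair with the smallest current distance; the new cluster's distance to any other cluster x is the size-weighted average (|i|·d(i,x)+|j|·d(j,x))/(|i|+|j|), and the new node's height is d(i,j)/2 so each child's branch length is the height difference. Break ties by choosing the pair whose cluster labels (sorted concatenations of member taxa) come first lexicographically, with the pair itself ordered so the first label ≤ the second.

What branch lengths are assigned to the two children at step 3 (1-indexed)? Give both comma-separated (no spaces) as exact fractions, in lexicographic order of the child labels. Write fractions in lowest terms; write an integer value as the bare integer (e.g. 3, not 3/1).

iteration 1: select O,X (d=3); attach at lengths (3/2, 3/2); label the merged cluster OX
  updated: d(B,OX)=27, d(I,OX)=35, d(L,OX)=16, d(M,OX)=43/2, d(OX,Q)=22, d(OX,R)=31
iteration 2: select B,L (d=5); attach at lengths (5/2, 5/2); label the merged cluster BL
  updated: d(BL,I)=65/2, d(BL,M)=57/2, d(BL,OX)=43/2, d(BL,Q)=55/2, d(BL,R)=35/2
iteration 3: select I,R (d=8); attach at lengths (4, 4); label the merged cluster IR
  updated: d(BL,IR)=25, d(IR,M)=26, d(IR,OX)=33, d(IR,Q)=13
iteration 4: select M,Q (d=11); attach at lengths (11/2, 11/2); label the merged cluster MQ
  updated: d(BL,MQ)=28, d(IR,MQ)=39/2, d(MQ,OX)=87/4
iteration 5: select IR,MQ (d=39/2); attach at lengths (23/4, 17/4); label the merged cluster IMQR
  updated: d(BL,IMQR)=53/2, d(IMQR,OX)=219/8
iteration 6: select BL,OX (d=43/2); attach at lengths (33/4, 37/4); label the merged cluster BLOX
  updated: d(BLOX,IMQR)=431/16
iteration 7: select BLOX,IMQR (d=431/16); attach at lengths (87/32, 119/32); label the merged cluster BILMOQRX
final tree: (((B:5/2,L:5/2):33/4,(O:3/2,X:3/2):37/4):87/32,((I:4,R:4):23/4,(M:11/2,Q:11/2):17/4):119/32)
total length: 975/16

4,4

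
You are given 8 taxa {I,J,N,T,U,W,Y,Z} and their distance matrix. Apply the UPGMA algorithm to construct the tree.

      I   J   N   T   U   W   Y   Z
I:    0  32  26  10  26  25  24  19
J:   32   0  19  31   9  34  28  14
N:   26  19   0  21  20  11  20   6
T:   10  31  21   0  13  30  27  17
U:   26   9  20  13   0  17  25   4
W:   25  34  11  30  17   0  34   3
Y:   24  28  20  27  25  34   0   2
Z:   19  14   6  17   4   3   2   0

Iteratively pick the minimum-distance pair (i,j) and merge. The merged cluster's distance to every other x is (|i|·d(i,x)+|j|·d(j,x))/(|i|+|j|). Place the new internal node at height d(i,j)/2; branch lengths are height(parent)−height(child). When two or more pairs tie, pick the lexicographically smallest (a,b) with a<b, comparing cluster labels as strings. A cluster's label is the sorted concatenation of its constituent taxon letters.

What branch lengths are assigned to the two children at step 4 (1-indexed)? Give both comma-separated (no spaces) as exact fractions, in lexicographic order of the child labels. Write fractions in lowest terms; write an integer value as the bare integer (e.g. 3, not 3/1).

iteration 1: select Y,Z (d=2); attach at lengths (1, 1); label the merged cluster YZ
  updated: d(I,YZ)=43/2, d(J,YZ)=21, d(N,YZ)=13, d(T,YZ)=22, d(U,YZ)=29/2, d(W,YZ)=37/2
iteration 2: select J,U (d=9); attach at lengths (9/2, 9/2); label the merged cluster JU
  updated: d(I,JU)=29, d(JU,N)=39/2, d(JU,T)=22, d(JU,W)=51/2, d(JU,YZ)=71/4
iteration 3: select I,T (d=10); attach at lengths (5, 5); label the merged cluster IT
  updated: d(IT,JU)=51/2, d(IT,N)=47/2, d(IT,W)=55/2, d(IT,YZ)=87/4
iteration 4: select N,W (d=11); attach at lengths (11/2, 11/2); label the merged cluster NW
  updated: d(IT,NW)=51/2, d(JU,NW)=45/2, d(NW,YZ)=63/4
iteration 5: select NW,YZ (d=63/4); attach at lengths (19/8, 55/8); label the merged cluster NWYZ
  updated: d(IT,NWYZ)=189/8, d(JU,NWYZ)=161/8
iteration 6: select JU,NWYZ (d=161/8); attach at lengths (89/16, 35/16); label the merged cluster JNUWYZ
  updated: d(IT,JNUWYZ)=97/4
iteration 7: select IT,JNUWYZ (d=97/4); attach at lengths (57/8, 33/16); label the merged cluster IJNTUWYZ
final tree: ((I:5,T:5):57/8,((J:9/2,U:9/2):89/16,((N:11/2,W:11/2):19/8,(Y:1,Z:1):55/8):35/16):33/16)
total length: 931/16

11/2,11/2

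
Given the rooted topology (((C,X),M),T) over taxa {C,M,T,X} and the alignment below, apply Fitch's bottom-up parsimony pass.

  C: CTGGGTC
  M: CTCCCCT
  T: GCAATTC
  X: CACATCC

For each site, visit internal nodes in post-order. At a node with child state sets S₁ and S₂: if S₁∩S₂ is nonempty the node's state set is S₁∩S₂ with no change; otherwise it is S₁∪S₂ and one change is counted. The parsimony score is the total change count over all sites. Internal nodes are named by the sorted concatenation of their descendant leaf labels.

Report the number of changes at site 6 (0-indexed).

1

[col 0] CX: children C:{C}, X:{C} ∩→ {C}; cost 0
[col 0] CMX: children CX:{C}, M:{C} ∩→ {C}; cost 0
[col 0] CMTX: children CMX:{C}, T:{G} ∪→ {C,G}; cost 1
[col 1] CX: children C:{T}, X:{A} ∪→ {A,T}; cost 1
[col 1] CMX: children CX:{A,T}, M:{T} ∩→ {T}; cost 0
[col 1] CMTX: children CMX:{T}, T:{C} ∪→ {C,T}; cost 1
[col 2] CX: children C:{G}, X:{C} ∪→ {C,G}; cost 1
[col 2] CMX: children CX:{C,G}, M:{C} ∩→ {C}; cost 0
[col 2] CMTX: children CMX:{C}, T:{A} ∪→ {A,C}; cost 1
[col 3] CX: children C:{G}, X:{A} ∪→ {A,G}; cost 1
[col 3] CMX: children CX:{A,G}, M:{C} ∪→ {A,C,G}; cost 1
[col 3] CMTX: children CMX:{A,C,G}, T:{A} ∩→ {A}; cost 0
[col 4] CX: children C:{G}, X:{T} ∪→ {G,T}; cost 1
[col 4] CMX: children CX:{G,T}, M:{C} ∪→ {C,G,T}; cost 1
[col 4] CMTX: children CMX:{C,G,T}, T:{T} ∩→ {T}; cost 0
[col 5] CX: children C:{T}, X:{C} ∪→ {C,T}; cost 1
[col 5] CMX: children CX:{C,T}, M:{C} ∩→ {C}; cost 0
[col 5] CMTX: children CMX:{C}, T:{T} ∪→ {C,T}; cost 1
[col 6] CX: children C:{C}, X:{C} ∩→ {C}; cost 0
[col 6] CMX: children CX:{C}, M:{T} ∪→ {C,T}; cost 1
[col 6] CMTX: children CMX:{C,T}, T:{C} ∩→ {C}; cost 0
per-site changes: [1, 2, 2, 2, 2, 2, 1]; total = 12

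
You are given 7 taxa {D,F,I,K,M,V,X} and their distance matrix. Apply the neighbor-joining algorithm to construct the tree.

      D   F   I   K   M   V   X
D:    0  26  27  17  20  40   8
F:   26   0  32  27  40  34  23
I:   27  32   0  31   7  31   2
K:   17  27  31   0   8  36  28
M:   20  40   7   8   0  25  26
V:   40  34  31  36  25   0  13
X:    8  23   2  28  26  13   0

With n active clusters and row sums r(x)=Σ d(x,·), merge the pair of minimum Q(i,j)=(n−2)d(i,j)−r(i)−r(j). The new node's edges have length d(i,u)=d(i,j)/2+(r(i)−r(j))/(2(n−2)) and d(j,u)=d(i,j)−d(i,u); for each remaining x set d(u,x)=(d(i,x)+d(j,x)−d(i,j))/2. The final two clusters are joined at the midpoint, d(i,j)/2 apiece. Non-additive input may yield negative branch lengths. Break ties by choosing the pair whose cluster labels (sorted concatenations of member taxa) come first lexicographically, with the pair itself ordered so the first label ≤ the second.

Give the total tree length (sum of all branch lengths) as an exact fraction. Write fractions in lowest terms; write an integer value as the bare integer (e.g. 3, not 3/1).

555/8

1. join K+M (d=8, Q=-233) ⇒ KM; edges |K|=61/10, |M|=19/10
  updated: d(D,KM)=29/2, d(F,KM)=59/2, d(I,KM)=15, d(KM,V)=53/2, d(KM,X)=23
2. join I+X (d=2, Q=-168) ⇒ IX; edges |I|=23/4, |X|=-15/4
  updated: d(D,IX)=33/2, d(F,IX)=53/2, d(IX,KM)=18, d(IX,V)=21
3. join D+KM (d=29/2, Q=-142) ⇒ DKM; edges |D|=26/3, |KM|=35/6
  updated: d(DKM,F)=41/2, d(DKM,IX)=10, d(DKM,V)=26
4. join DKM+F (d=41/2, Q=-193/2) ⇒ DFKM; edges |DKM|=33/8, |F|=131/8
  updated: d(DFKM,IX)=8, d(DFKM,V)=79/4
5. join DFKM+IX (d=8, Q=-195/4) ⇒ DFIKMX; edges |DFKM|=27/8, |IX|=37/8
  updated: d(DFIKMX,V)=131/8
6. join DFIKMX+V (d=131/8) ⇒ DFIKMVX; edges |DFIKMX|=131/16, |V|=131/16
final tree: ((((D:26/3,(K:61/10,M:19/10):35/6):33/8,F:131/8):27/8,(I:23/4,X:-15/4):37/8):131/16,V:131/16)
total length: 555/8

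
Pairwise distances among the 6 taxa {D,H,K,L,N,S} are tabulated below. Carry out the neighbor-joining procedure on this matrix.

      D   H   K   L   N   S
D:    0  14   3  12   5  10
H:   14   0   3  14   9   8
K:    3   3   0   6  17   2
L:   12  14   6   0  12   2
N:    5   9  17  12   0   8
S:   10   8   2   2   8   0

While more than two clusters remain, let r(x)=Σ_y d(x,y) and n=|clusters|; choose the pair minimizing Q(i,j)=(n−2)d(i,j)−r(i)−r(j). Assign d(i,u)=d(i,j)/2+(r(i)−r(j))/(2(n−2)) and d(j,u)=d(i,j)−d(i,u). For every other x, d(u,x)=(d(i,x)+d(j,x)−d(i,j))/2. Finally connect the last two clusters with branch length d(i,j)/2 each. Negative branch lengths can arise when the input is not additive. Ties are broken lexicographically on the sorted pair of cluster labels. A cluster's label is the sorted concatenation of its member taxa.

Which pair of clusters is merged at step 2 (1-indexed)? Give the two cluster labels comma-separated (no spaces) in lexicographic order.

L,S

iteration 1: select D,N (d=5, Q=-75); attach at lengths (13/8, 27/8); label the merged cluster DN
  updated: d(DN,H)=9, d(DN,K)=15/2, d(DN,L)=19/2, d(DN,S)=13/2
iteration 2: select L,S (d=2, Q=-44); attach at lengths (19/6, -7/6); label the merged cluster LS
  updated: d(DN,LS)=7, d(H,LS)=10, d(K,LS)=3
iteration 3: select DN,LS (d=7, Q=-59/2); attach at lengths (35/8, 21/8); label the merged cluster DLNS
  updated: d(DLNS,H)=6, d(DLNS,K)=7/4
iteration 4: select DLNS,H (d=6, Q=-43/4); attach at lengths (19/8, 29/8); label the merged cluster DHLNS
  updated: d(DHLNS,K)=-5/8
iteration 5: select DHLNS,K (d=-5/8); attach at lengths (-5/16, -5/16); label the merged cluster DHKLNS
final tree: ((((D:13/8,N:27/8):35/8,(L:19/6,S:-7/6):21/8):19/8,H:29/8):-5/16,K:-5/16)
total length: 155/8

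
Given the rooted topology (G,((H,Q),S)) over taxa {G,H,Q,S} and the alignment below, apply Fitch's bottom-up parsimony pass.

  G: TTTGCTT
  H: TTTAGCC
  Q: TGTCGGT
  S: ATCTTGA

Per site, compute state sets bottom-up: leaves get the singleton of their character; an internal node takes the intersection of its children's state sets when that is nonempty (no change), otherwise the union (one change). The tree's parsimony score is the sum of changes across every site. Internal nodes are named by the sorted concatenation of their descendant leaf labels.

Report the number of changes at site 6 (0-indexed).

2

HQ@0: {T} ∩ {T} = {T} (intersection, +0)
HQS@0: {T} ∪ {A} = {A,T} (union, +1)
GHQS@0: {T} ∩ {A,T} = {T} (intersection, +0)
HQ@1: {T} ∪ {G} = {G,T} (union, +1)
HQS@1: {G,T} ∩ {T} = {T} (intersection, +0)
GHQS@1: {T} ∩ {T} = {T} (intersection, +0)
HQ@2: {T} ∩ {T} = {T} (intersection, +0)
HQS@2: {T} ∪ {C} = {C,T} (union, +1)
GHQS@2: {T} ∩ {C,T} = {T} (intersection, +0)
HQ@3: {A} ∪ {C} = {A,C} (union, +1)
HQS@3: {A,C} ∪ {T} = {A,C,T} (union, +1)
GHQS@3: {G} ∪ {A,C,T} = {A,C,G,T} (union, +1)
HQ@4: {G} ∩ {G} = {G} (intersection, +0)
HQS@4: {G} ∪ {T} = {G,T} (union, +1)
GHQS@4: {C} ∪ {G,T} = {C,G,T} (union, +1)
HQ@5: {C} ∪ {G} = {C,G} (union, +1)
HQS@5: {C,G} ∩ {G} = {G} (intersection, +0)
GHQS@5: {T} ∪ {G} = {G,T} (union, +1)
HQ@6: {C} ∪ {T} = {C,T} (union, +1)
HQS@6: {C,T} ∪ {A} = {A,C,T} (union, +1)
GHQS@6: {T} ∩ {A,C,T} = {T} (intersection, +0)
per-site changes: [1, 1, 1, 3, 2, 2, 2]; total = 12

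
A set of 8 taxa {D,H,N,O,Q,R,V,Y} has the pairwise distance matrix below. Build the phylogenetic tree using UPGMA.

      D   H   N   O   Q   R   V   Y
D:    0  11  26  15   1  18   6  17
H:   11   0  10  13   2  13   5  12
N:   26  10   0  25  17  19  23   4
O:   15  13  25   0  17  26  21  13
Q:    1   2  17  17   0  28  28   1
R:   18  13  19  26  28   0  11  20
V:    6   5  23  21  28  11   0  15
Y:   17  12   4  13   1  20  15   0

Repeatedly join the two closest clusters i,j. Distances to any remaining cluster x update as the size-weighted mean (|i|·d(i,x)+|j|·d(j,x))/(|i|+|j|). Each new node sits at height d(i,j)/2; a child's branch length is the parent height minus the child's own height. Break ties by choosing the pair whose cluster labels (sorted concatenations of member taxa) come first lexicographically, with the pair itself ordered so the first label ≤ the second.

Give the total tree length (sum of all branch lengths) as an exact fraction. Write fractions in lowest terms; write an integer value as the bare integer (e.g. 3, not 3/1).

15587/336

1. join D+Q (d=1) ⇒ DQ; edges |D|=1/2, |Q|=1/2
  updated: d(DQ,H)=13/2, d(DQ,N)=43/2, d(DQ,O)=16, d(DQ,R)=23, d(DQ,V)=17, d(DQ,Y)=9
2. join N+Y (d=4) ⇒ NY; edges |N|=2, |Y|=2
  updated: d(DQ,NY)=61/4, d(H,NY)=11, d(NY,O)=19, d(NY,R)=39/2, d(NY,V)=19
3. join H+V (d=5) ⇒ HV; edges |H|=5/2, |V|=5/2
  updated: d(DQ,HV)=47/4, d(HV,NY)=15, d(HV,O)=17, d(HV,R)=12
4. join DQ+HV (d=47/4) ⇒ DHQV; edges |DQ|=43/8, |HV|=27/8
  updated: d(DHQV,NY)=121/8, d(DHQV,O)=33/2, d(DHQV,R)=35/2
5. join DHQV+NY (d=121/8) ⇒ DHNQVY; edges |DHQV|=27/16, |NY|=89/16
  updated: d(DHNQVY,O)=52/3, d(DHNQVY,R)=109/6
6. join DHNQVY+O (d=52/3) ⇒ DHNOQVY; edges |DHNQVY|=53/48, |O|=26/3
  updated: d(DHNOQVY,R)=135/7
7. join DHNOQVY+R (d=135/7) ⇒ DHNOQRVY; edges |DHNOQVY|=41/42, |R|=135/14
final tree: (((((D:1/2,Q:1/2):43/8,(H:5/2,V:5/2):27/8):27/16,(N:2,Y:2):89/16):53/48,O:26/3):41/42,R:135/14)
total length: 15587/336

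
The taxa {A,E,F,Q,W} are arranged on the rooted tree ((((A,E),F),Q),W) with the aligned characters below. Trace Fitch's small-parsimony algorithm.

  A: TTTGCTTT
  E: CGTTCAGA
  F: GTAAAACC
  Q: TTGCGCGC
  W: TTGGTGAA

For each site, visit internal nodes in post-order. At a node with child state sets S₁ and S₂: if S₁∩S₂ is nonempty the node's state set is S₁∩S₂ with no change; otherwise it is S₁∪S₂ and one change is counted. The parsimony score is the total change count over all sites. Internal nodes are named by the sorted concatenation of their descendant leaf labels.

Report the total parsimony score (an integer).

20

site 0, node AE: A={T} ∪ E={C} → {C,T} (+1)
site 0, node AEF: AE={C,T} ∪ F={G} → {C,G,T} (+1)
site 0, node AEFQ: AEF={C,G,T} ∩ Q={T} → {T} (+0)
site 0, node AEFQW: AEFQ={T} ∩ W={T} → {T} (+0)
site 1, node AE: A={T} ∪ E={G} → {G,T} (+1)
site 1, node AEF: AE={G,T} ∩ F={T} → {T} (+0)
site 1, node AEFQ: AEF={T} ∩ Q={T} → {T} (+0)
site 1, node AEFQW: AEFQ={T} ∩ W={T} → {T} (+0)
site 2, node AE: A={T} ∩ E={T} → {T} (+0)
site 2, node AEF: AE={T} ∪ F={A} → {A,T} (+1)
site 2, node AEFQ: AEF={A,T} ∪ Q={G} → {A,G,T} (+1)
site 2, node AEFQW: AEFQ={A,G,T} ∩ W={G} → {G} (+0)
site 3, node AE: A={G} ∪ E={T} → {G,T} (+1)
site 3, node AEF: AE={G,T} ∪ F={A} → {A,G,T} (+1)
site 3, node AEFQ: AEF={A,G,T} ∪ Q={C} → {A,C,G,T} (+1)
site 3, node AEFQW: AEFQ={A,C,G,T} ∩ W={G} → {G} (+0)
site 4, node AE: A={C} ∩ E={C} → {C} (+0)
site 4, node AEF: AE={C} ∪ F={A} → {A,C} (+1)
site 4, node AEFQ: AEF={A,C} ∪ Q={G} → {A,C,G} (+1)
site 4, node AEFQW: AEFQ={A,C,G} ∪ W={T} → {A,C,G,T} (+1)
site 5, node AE: A={T} ∪ E={A} → {A,T} (+1)
site 5, node AEF: AE={A,T} ∩ F={A} → {A} (+0)
site 5, node AEFQ: AEF={A} ∪ Q={C} → {A,C} (+1)
site 5, node AEFQW: AEFQ={A,C} ∪ W={G} → {A,C,G} (+1)
site 6, node AE: A={T} ∪ E={G} → {G,T} (+1)
site 6, node AEF: AE={G,T} ∪ F={C} → {C,G,T} (+1)
site 6, node AEFQ: AEF={C,G,T} ∩ Q={G} → {G} (+0)
site 6, node AEFQW: AEFQ={G} ∪ W={A} → {A,G} (+1)
site 7, node AE: A={T} ∪ E={A} → {A,T} (+1)
site 7, node AEF: AE={A,T} ∪ F={C} → {A,C,T} (+1)
site 7, node AEFQ: AEF={A,C,T} ∩ Q={C} → {C} (+0)
site 7, node AEFQW: AEFQ={C} ∪ W={A} → {A,C} (+1)
per-site changes: [2, 1, 2, 3, 3, 3, 3, 3]; total = 20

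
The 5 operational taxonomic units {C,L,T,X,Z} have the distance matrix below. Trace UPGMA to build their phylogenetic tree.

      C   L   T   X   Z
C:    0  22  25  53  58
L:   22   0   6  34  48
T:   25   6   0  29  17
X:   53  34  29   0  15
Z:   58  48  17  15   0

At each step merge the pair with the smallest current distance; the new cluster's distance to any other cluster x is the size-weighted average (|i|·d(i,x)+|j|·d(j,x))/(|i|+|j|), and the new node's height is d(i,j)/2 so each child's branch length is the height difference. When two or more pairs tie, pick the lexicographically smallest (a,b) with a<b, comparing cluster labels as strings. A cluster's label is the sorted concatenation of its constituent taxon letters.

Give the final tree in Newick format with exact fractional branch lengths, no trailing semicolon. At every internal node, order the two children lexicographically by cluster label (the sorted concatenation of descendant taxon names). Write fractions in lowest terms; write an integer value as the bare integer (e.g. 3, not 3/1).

((C:47/4,(L:3,T:3):35/4):49/6,(X:15/2,Z:15/2):149/12)

1. join L+T (d=6) ⇒ LT; edges |L|=3, |T|=3
  updated: d(C,LT)=47/2, d(LT,X)=63/2, d(LT,Z)=65/2
2. join X+Z (d=15) ⇒ XZ; edges |X|=15/2, |Z|=15/2
  updated: d(C,XZ)=111/2, d(LT,XZ)=32
3. join C+LT (d=47/2) ⇒ CLT; edges |C|=47/4, |LT|=35/4
  updated: d(CLT,XZ)=239/6
4. join CLT+XZ (d=239/6) ⇒ CLTXZ; edges |CLT|=49/6, |XZ|=149/12
final tree: ((C:47/4,(L:3,T:3):35/4):49/6,(X:15/2,Z:15/2):149/12)
total length: 745/12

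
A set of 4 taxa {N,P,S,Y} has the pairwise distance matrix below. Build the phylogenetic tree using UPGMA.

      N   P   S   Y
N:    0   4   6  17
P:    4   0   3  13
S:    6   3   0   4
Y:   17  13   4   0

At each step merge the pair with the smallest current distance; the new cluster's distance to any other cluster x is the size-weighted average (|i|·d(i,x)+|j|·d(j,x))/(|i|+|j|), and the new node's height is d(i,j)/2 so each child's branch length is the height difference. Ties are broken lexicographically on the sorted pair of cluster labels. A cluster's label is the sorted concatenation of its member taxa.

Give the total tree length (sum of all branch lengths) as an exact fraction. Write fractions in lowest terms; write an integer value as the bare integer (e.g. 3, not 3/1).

46/3

1. join P+S (d=3) ⇒ PS; edges |P|=3/2, |S|=3/2
  updated: d(N,PS)=5, d(PS,Y)=17/2
2. join N+PS (d=5) ⇒ NPS; edges |N|=5/2, |PS|=1
  updated: d(NPS,Y)=34/3
3. join NPS+Y (d=34/3) ⇒ NPSY; edges |NPS|=19/6, |Y|=17/3
final tree: ((N:5/2,(P:3/2,S:3/2):1):19/6,Y:17/3)
total length: 46/3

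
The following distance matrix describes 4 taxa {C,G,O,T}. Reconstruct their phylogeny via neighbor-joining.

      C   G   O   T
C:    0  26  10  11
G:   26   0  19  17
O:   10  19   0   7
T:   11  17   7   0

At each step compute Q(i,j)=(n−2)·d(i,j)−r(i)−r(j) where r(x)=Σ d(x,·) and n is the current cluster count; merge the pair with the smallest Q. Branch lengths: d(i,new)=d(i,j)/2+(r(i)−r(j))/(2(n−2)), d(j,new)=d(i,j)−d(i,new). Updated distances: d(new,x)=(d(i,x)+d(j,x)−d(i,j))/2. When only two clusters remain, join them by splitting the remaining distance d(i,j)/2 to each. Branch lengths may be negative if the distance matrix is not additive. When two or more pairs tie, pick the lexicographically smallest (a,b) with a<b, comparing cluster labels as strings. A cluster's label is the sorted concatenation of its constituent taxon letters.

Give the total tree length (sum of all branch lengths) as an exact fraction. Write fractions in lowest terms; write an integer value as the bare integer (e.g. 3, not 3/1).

1. join C+O (d=10, Q=-63) ⇒ CO; edges |C|=31/4, |O|=9/4
  updated: d(CO,G)=35/2, d(CO,T)=4
2. join CO+G (d=35/2, Q=-77/2) ⇒ CGO; edges |CO|=9/4, |G|=61/4
  updated: d(CGO,T)=7/4
3. join CGO+T (d=7/4) ⇒ CGOT; edges |CGO|=7/8, |T|=7/8
final tree: (((C:31/4,O:9/4):9/4,G:61/4):7/8,T:7/8)
total length: 117/4

117/4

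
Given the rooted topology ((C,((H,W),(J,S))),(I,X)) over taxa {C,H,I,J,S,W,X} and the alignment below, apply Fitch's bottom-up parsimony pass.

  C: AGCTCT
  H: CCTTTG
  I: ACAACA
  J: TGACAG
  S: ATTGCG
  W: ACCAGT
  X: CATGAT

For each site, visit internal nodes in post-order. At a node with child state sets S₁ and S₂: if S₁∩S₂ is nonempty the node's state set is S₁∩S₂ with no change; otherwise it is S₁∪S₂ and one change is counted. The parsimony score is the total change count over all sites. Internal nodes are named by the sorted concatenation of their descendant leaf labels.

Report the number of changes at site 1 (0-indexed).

4

HW@0: {C} ∪ {A} = {A,C} (union, +1)
JS@0: {T} ∪ {A} = {A,T} (union, +1)
HJSW@0: {A,C} ∩ {A,T} = {A} (intersection, +0)
CHJSW@0: {A} ∩ {A} = {A} (intersection, +0)
IX@0: {A} ∪ {C} = {A,C} (union, +1)
CHIJSWX@0: {A} ∩ {A,C} = {A} (intersection, +0)
HW@1: {C} ∩ {C} = {C} (intersection, +0)
JS@1: {G} ∪ {T} = {G,T} (union, +1)
HJSW@1: {C} ∪ {G,T} = {C,G,T} (union, +1)
CHJSW@1: {G} ∩ {C,G,T} = {G} (intersection, +0)
IX@1: {C} ∪ {A} = {A,C} (union, +1)
CHIJSWX@1: {G} ∪ {A,C} = {A,C,G} (union, +1)
HW@2: {T} ∪ {C} = {C,T} (union, +1)
JS@2: {A} ∪ {T} = {A,T} (union, +1)
HJSW@2: {C,T} ∩ {A,T} = {T} (intersection, +0)
CHJSW@2: {C} ∪ {T} = {C,T} (union, +1)
IX@2: {A} ∪ {T} = {A,T} (union, +1)
CHIJSWX@2: {C,T} ∩ {A,T} = {T} (intersection, +0)
HW@3: {T} ∪ {A} = {A,T} (union, +1)
JS@3: {C} ∪ {G} = {C,G} (union, +1)
HJSW@3: {A,T} ∪ {C,G} = {A,C,G,T} (union, +1)
CHJSW@3: {T} ∩ {A,C,G,T} = {T} (intersection, +0)
IX@3: {A} ∪ {G} = {A,G} (union, +1)
CHIJSWX@3: {T} ∪ {A,G} = {A,G,T} (union, +1)
HW@4: {T} ∪ {G} = {G,T} (union, +1)
JS@4: {A} ∪ {C} = {A,C} (union, +1)
HJSW@4: {G,T} ∪ {A,C} = {A,C,G,T} (union, +1)
CHJSW@4: {C} ∩ {A,C,G,T} = {C} (intersection, +0)
IX@4: {C} ∪ {A} = {A,C} (union, +1)
CHIJSWX@4: {C} ∩ {A,C} = {C} (intersection, +0)
HW@5: {G} ∪ {T} = {G,T} (union, +1)
JS@5: {G} ∩ {G} = {G} (intersection, +0)
HJSW@5: {G,T} ∩ {G} = {G} (intersection, +0)
CHJSW@5: {T} ∪ {G} = {G,T} (union, +1)
IX@5: {A} ∪ {T} = {A,T} (union, +1)
CHIJSWX@5: {G,T} ∩ {A,T} = {T} (intersection, +0)
per-site changes: [3, 4, 4, 5, 4, 3]; total = 23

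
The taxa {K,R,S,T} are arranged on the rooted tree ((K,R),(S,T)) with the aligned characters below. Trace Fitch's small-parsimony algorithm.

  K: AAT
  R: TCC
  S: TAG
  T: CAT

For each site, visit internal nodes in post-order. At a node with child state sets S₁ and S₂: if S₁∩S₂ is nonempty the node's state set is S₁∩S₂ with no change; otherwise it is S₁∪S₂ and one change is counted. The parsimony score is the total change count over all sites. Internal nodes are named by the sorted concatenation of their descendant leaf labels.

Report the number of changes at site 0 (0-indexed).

2

[col 0] KR: children K:{A}, R:{T} ∪→ {A,T}; cost 1
[col 0] ST: children S:{T}, T:{C} ∪→ {C,T}; cost 1
[col 0] KRST: children KR:{A,T}, ST:{C,T} ∩→ {T}; cost 0
[col 1] KR: children K:{A}, R:{C} ∪→ {A,C}; cost 1
[col 1] ST: children S:{A}, T:{A} ∩→ {A}; cost 0
[col 1] KRST: children KR:{A,C}, ST:{A} ∩→ {A}; cost 0
[col 2] KR: children K:{T}, R:{C} ∪→ {C,T}; cost 1
[col 2] ST: children S:{G}, T:{T} ∪→ {G,T}; cost 1
[col 2] KRST: children KR:{C,T}, ST:{G,T} ∩→ {T}; cost 0
per-site changes: [2, 1, 2]; total = 5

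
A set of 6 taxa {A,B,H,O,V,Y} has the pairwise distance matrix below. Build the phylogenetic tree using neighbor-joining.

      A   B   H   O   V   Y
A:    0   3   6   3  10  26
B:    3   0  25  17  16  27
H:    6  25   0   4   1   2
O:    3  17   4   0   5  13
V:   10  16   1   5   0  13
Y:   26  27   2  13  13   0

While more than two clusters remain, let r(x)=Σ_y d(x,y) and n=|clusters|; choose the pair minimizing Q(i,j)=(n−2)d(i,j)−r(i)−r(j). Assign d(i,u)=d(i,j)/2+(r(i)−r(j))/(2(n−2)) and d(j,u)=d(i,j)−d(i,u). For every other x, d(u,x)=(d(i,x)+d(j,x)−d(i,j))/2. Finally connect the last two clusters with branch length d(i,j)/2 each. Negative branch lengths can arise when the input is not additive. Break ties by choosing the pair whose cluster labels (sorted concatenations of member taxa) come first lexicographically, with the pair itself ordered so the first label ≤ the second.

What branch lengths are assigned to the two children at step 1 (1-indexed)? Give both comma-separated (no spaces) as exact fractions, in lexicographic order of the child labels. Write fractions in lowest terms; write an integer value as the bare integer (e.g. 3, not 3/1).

1. join A+B (d=3, Q=-124) ⇒ AB; edges |A|=-7/2, |B|=13/2
  updated: d(AB,H)=14, d(AB,O)=17/2, d(AB,V)=23/2, d(AB,Y)=25
2. join H+Y (d=2, Q=-68) ⇒ HY; edges |H|=-13/3, |Y|=19/3
  updated: d(AB,HY)=37/2, d(HY,O)=15/2, d(HY,V)=6
3. join AB+O (d=17/2, Q=-85/2) ⇒ ABO; edges |AB|=69/8, |O|=-1/8
  updated: d(ABO,HY)=35/4, d(ABO,V)=4
4. join ABO+HY (d=35/4, Q=-75/4) ⇒ ABHOY; edges |ABO|=27/8, |HY|=43/8
  updated: d(ABHOY,V)=5/8
5. join ABHOY+V (d=5/8) ⇒ ABHOVY; edges |ABHOY|=5/16, |V|=5/16
final tree: ((((A:-7/2,B:13/2):69/8,O:-1/8):27/8,(H:-13/3,Y:19/3):43/8):5/16,V:5/16)
total length: 183/8

-7/2,13/2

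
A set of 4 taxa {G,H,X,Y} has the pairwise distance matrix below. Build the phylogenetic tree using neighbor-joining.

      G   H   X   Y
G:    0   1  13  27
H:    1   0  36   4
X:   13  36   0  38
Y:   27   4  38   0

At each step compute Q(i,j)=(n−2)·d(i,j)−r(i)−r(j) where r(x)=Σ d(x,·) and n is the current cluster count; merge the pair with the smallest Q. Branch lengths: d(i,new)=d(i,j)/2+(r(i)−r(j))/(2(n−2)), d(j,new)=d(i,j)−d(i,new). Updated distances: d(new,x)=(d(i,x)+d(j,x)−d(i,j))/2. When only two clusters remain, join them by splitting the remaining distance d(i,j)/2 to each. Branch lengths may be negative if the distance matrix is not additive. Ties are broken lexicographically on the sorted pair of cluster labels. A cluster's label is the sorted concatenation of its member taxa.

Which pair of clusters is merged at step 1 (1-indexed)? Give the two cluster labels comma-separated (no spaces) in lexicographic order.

G,X

step 1: merge (G,X) at d=13, Q=-102; branch lengths G→-5, X→18; new cluster GX
  updated: d(GX,H)=12, d(GX,Y)=26
step 2: merge (GX,H) at d=12, Q=-42; branch lengths GX→17, H→-5; new cluster GHX
  updated: d(GHX,Y)=9
step 3: merge (GHX,Y) at d=9; branch lengths GHX→9/2, Y→9/2; new cluster GHXY
final tree: (((G:-5,X:18):17,H:-5):9/2,Y:9/2)
total length: 34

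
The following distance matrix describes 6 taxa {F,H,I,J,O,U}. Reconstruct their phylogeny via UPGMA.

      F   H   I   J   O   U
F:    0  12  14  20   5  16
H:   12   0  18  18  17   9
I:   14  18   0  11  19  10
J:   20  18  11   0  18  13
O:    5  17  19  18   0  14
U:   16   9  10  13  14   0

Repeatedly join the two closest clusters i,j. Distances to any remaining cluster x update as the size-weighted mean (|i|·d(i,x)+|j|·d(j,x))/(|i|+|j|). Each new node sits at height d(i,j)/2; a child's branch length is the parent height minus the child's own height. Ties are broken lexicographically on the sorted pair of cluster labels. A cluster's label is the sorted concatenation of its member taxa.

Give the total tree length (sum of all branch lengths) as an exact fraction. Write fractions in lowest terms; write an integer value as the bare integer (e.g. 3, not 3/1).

289/8

1. join F+O (d=5) ⇒ FO; edges |F|=5/2, |O|=5/2
  updated: d(FO,H)=29/2, d(FO,I)=33/2, d(FO,J)=19, d(FO,U)=15
2. join H+U (d=9) ⇒ HU; edges |H|=9/2, |U|=9/2
  updated: d(FO,HU)=59/4, d(HU,I)=14, d(HU,J)=31/2
3. join I+J (d=11) ⇒ IJ; edges |I|=11/2, |J|=11/2
  updated: d(FO,IJ)=71/4, d(HU,IJ)=59/4
4. join FO+HU (d=59/4) ⇒ FHOU; edges |FO|=39/8, |HU|=23/8
  updated: d(FHOU,IJ)=65/4
5. join FHOU+IJ (d=65/4) ⇒ FHIJOU; edges |FHOU|=3/4, |IJ|=21/8
final tree: (((F:5/2,O:5/2):39/8,(H:9/2,U:9/2):23/8):3/4,(I:11/2,J:11/2):21/8)
total length: 289/8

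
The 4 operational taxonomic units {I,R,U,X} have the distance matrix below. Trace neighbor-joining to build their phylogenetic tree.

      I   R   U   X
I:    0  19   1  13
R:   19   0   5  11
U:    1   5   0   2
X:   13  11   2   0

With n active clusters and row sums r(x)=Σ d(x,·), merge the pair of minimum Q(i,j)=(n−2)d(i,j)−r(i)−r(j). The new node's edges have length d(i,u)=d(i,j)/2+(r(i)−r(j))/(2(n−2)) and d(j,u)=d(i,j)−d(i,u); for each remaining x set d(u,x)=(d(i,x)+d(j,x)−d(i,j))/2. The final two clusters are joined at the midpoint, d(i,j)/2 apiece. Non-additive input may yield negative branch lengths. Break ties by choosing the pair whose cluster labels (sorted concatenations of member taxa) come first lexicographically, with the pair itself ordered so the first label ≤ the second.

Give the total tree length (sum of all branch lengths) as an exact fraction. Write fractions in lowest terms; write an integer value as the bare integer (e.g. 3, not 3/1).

63/4

1. join I+U (d=1, Q=-39) ⇒ IU; edges |I|=27/4, |U|=-23/4
  updated: d(IU,R)=23/2, d(IU,X)=7
2. join IU+R (d=23/2, Q=-59/2) ⇒ IRU; edges |IU|=15/4, |R|=31/4
  updated: d(IRU,X)=13/4
3. join IRU+X (d=13/4) ⇒ IRUX; edges |IRU|=13/8, |X|=13/8
final tree: (((I:27/4,U:-23/4):15/4,R:31/4):13/8,X:13/8)
total length: 63/4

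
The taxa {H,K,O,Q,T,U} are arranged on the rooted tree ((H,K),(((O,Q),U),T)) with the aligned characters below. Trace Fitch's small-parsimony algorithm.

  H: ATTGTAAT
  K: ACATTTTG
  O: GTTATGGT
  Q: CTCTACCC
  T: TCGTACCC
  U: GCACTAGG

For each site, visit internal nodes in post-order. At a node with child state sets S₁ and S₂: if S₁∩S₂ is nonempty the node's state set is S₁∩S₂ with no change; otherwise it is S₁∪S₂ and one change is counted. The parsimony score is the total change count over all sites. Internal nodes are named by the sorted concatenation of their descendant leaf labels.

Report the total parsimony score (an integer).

HK@0: {A} ∩ {A} = {A} (intersection, +0)
OQ@0: {G} ∪ {C} = {C,G} (union, +1)
OQU@0: {C,G} ∩ {G} = {G} (intersection, +0)
OQTU@0: {G} ∪ {T} = {G,T} (union, +1)
HKOQTU@0: {A} ∪ {G,T} = {A,G,T} (union, +1)
HK@1: {T} ∪ {C} = {C,T} (union, +1)
OQ@1: {T} ∩ {T} = {T} (intersection, +0)
OQU@1: {T} ∪ {C} = {C,T} (union, +1)
OQTU@1: {C,T} ∩ {C} = {C} (intersection, +0)
HKOQTU@1: {C,T} ∩ {C} = {C} (intersection, +0)
HK@2: {T} ∪ {A} = {A,T} (union, +1)
OQ@2: {T} ∪ {C} = {C,T} (union, +1)
OQU@2: {C,T} ∪ {A} = {A,C,T} (union, +1)
OQTU@2: {A,C,T} ∪ {G} = {A,C,G,T} (union, +1)
HKOQTU@2: {A,T} ∩ {A,C,G,T} = {A,T} (intersection, +0)
HK@3: {G} ∪ {T} = {G,T} (union, +1)
OQ@3: {A} ∪ {T} = {A,T} (union, +1)
OQU@3: {A,T} ∪ {C} = {A,C,T} (union, +1)
OQTU@3: {A,C,T} ∩ {T} = {T} (intersection, +0)
HKOQTU@3: {G,T} ∩ {T} = {T} (intersection, +0)
HK@4: {T} ∩ {T} = {T} (intersection, +0)
OQ@4: {T} ∪ {A} = {A,T} (union, +1)
OQU@4: {A,T} ∩ {T} = {T} (intersection, +0)
OQTU@4: {T} ∪ {A} = {A,T} (union, +1)
HKOQTU@4: {T} ∩ {A,T} = {T} (intersection, +0)
HK@5: {A} ∪ {T} = {A,T} (union, +1)
OQ@5: {G} ∪ {C} = {C,G} (union, +1)
OQU@5: {C,G} ∪ {A} = {A,C,G} (union, +1)
OQTU@5: {A,C,G} ∩ {C} = {C} (intersection, +0)
HKOQTU@5: {A,T} ∪ {C} = {A,C,T} (union, +1)
HK@6: {A} ∪ {T} = {A,T} (union, +1)
OQ@6: {G} ∪ {C} = {C,G} (union, +1)
OQU@6: {C,G} ∩ {G} = {G} (intersection, +0)
OQTU@6: {G} ∪ {C} = {C,G} (union, +1)
HKOQTU@6: {A,T} ∪ {C,G} = {A,C,G,T} (union, +1)
HK@7: {T} ∪ {G} = {G,T} (union, +1)
OQ@7: {T} ∪ {C} = {C,T} (union, +1)
OQU@7: {C,T} ∪ {G} = {C,G,T} (union, +1)
OQTU@7: {C,G,T} ∩ {C} = {C} (intersection, +0)
HKOQTU@7: {G,T} ∪ {C} = {C,G,T} (union, +1)
per-site changes: [3, 2, 4, 3, 2, 4, 4, 4]; total = 26

26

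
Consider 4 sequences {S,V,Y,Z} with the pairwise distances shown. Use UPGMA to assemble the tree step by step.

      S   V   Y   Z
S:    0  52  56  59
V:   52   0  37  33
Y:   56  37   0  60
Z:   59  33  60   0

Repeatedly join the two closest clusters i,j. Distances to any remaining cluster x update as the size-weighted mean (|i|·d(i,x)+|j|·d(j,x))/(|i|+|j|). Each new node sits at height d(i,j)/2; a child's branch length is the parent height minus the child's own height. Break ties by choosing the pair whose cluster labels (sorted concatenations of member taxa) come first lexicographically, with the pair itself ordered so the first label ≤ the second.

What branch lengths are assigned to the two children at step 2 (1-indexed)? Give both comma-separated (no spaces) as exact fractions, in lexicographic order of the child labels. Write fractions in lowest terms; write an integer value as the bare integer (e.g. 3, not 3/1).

step 1: merge (V,Z) at d=33; branch lengths V→33/2, Z→33/2; new cluster VZ
  updated: d(S,VZ)=111/2, d(VZ,Y)=97/2
step 2: merge (VZ,Y) at d=97/2; branch lengths VZ→31/4, Y→97/4; new cluster VYZ
  updated: d(S,VYZ)=167/3
step 3: merge (S,VYZ) at d=167/3; branch lengths S→167/6, VYZ→43/12; new cluster SVYZ
final tree: (S:167/6,((V:33/2,Z:33/2):31/4,Y:97/4):43/12)
total length: 1157/12

31/4,97/4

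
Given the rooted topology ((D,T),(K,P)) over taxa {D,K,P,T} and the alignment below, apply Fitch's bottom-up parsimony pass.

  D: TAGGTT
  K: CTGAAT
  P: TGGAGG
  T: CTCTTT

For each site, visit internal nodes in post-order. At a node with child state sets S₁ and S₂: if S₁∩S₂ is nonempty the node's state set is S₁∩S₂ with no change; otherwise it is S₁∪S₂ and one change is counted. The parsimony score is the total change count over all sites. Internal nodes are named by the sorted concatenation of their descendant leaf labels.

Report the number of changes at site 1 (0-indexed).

[col 0] DT: children D:{T}, T:{C} ∪→ {C,T}; cost 1
[col 0] KP: children K:{C}, P:{T} ∪→ {C,T}; cost 1
[col 0] DKPT: children DT:{C,T}, KP:{C,T} ∩→ {C,T}; cost 0
[col 1] DT: children D:{A}, T:{T} ∪→ {A,T}; cost 1
[col 1] KP: children K:{T}, P:{G} ∪→ {G,T}; cost 1
[col 1] DKPT: children DT:{A,T}, KP:{G,T} ∩→ {T}; cost 0
[col 2] DT: children D:{G}, T:{C} ∪→ {C,G}; cost 1
[col 2] KP: children K:{G}, P:{G} ∩→ {G}; cost 0
[col 2] DKPT: children DT:{C,G}, KP:{G} ∩→ {G}; cost 0
[col 3] DT: children D:{G}, T:{T} ∪→ {G,T}; cost 1
[col 3] KP: children K:{A}, P:{A} ∩→ {A}; cost 0
[col 3] DKPT: children DT:{G,T}, KP:{A} ∪→ {A,G,T}; cost 1
[col 4] DT: children D:{T}, T:{T} ∩→ {T}; cost 0
[col 4] KP: children K:{A}, P:{G} ∪→ {A,G}; cost 1
[col 4] DKPT: children DT:{T}, KP:{A,G} ∪→ {A,G,T}; cost 1
[col 5] DT: children D:{T}, T:{T} ∩→ {T}; cost 0
[col 5] KP: children K:{T}, P:{G} ∪→ {G,T}; cost 1
[col 5] DKPT: children DT:{T}, KP:{G,T} ∩→ {T}; cost 0
per-site changes: [2, 2, 1, 2, 2, 1]; total = 10

2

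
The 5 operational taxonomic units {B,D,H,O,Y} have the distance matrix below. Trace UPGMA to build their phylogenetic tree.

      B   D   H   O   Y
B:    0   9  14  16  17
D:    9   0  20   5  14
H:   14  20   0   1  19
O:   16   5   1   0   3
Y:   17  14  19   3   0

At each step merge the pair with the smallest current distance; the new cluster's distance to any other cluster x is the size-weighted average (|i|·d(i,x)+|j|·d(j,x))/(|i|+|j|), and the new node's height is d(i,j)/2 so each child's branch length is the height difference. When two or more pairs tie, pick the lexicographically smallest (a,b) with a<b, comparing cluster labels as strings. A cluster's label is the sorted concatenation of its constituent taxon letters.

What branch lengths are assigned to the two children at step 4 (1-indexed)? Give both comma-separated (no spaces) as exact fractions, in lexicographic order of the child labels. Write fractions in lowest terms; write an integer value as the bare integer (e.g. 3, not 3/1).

iteration 1: select H,O (d=1); attach at lengths (1/2, 1/2); label the merged cluster HO
  updated: d(B,HO)=15, d(D,HO)=25/2, d(HO,Y)=11
iteration 2: select B,D (d=9); attach at lengths (9/2, 9/2); label the merged cluster BD
  updated: d(BD,HO)=55/4, d(BD,Y)=31/2
iteration 3: select HO,Y (d=11); attach at lengths (5, 11/2); label the merged cluster HOY
  updated: d(BD,HOY)=43/3
iteration 4: select BD,HOY (d=43/3); attach at lengths (8/3, 5/3); label the merged cluster BDHOY
final tree: ((B:9/2,D:9/2):8/3,((H:1/2,O:1/2):5,Y:11/2):5/3)
total length: 149/6

8/3,5/3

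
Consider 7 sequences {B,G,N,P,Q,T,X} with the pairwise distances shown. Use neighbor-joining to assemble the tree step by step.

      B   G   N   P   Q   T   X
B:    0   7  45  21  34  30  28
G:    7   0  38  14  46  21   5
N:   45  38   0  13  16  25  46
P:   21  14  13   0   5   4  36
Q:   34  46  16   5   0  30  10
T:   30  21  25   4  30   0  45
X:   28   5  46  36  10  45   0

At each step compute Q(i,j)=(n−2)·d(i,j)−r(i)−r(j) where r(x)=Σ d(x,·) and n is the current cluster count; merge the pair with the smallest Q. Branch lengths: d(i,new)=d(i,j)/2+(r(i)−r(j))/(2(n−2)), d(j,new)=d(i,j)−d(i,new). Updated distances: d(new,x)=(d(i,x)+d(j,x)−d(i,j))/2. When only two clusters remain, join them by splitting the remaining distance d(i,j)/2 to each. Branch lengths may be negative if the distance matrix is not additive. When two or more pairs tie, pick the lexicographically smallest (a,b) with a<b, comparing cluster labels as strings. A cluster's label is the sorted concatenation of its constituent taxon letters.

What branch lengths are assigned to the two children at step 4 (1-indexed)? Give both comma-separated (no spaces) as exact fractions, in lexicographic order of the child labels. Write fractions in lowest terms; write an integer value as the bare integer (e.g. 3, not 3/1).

iteration 1: select G,X (d=5, Q=-276); attach at lengths (-7/5, 32/5); label the merged cluster GX
  updated: d(B,GX)=15, d(GX,N)=79/2, d(GX,P)=45/2, d(GX,Q)=51/2, d(GX,T)=61/2
iteration 2: select B,GX (d=15, Q=-218); attach at lengths (9, 6); label the merged cluster BGX
  updated: d(BGX,N)=139/4, d(BGX,P)=57/4, d(BGX,Q)=89/4, d(BGX,T)=91/4
iteration 3: select N,Q (d=16, Q=-114); attach at lengths (127/12, 65/12); label the merged cluster NQ
  updated: d(BGX,NQ)=41/2, d(NQ,P)=1, d(NQ,T)=39/2
iteration 4: select BGX,T (d=91/4, Q=-233/4); attach at lengths (227/16, 137/16); label the merged cluster BGTX
  updated: d(BGTX,NQ)=69/8, d(BGTX,P)=-9/4
iteration 5: select BGTX,NQ (d=69/8, Q=-59/8); attach at lengths (43/16, 95/16); label the merged cluster BGNQTX
  updated: d(BGNQTX,P)=-79/16
iteration 6: select BGNQTX,P (d=-79/16); attach at lengths (-79/32, -79/32); label the merged cluster BGNPQTX
final tree: ((((B:9,(G:-7/5,X:32/5):6):227/16,T:137/16):43/16,(N:127/12,Q:65/12):95/16):-79/32,P:-79/32)
total length: 999/16

227/16,137/16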